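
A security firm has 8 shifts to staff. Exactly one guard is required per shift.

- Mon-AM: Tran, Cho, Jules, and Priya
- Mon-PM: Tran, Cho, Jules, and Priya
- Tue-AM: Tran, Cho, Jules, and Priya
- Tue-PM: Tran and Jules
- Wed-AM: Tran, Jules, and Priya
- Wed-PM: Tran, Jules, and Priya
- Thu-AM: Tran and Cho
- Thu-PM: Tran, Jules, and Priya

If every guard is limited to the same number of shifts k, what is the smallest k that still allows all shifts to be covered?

With 4 guards and 8 worker-slots to fill, someone must work at least ⌈8/4⌉ = 2 shifts, so k ≥ 2.
k = 2 works: Mon-AM→Cho, Mon-PM→Cho, Tue-AM→Priya, Tue-PM→Tran, Wed-AM→Jules, Wed-PM→Jules, Thu-AM→Tran, Thu-PM→Priya.
Loads: Tran 2, Cho 2, Jules 2, Priya 2 — all ≤ 2.

2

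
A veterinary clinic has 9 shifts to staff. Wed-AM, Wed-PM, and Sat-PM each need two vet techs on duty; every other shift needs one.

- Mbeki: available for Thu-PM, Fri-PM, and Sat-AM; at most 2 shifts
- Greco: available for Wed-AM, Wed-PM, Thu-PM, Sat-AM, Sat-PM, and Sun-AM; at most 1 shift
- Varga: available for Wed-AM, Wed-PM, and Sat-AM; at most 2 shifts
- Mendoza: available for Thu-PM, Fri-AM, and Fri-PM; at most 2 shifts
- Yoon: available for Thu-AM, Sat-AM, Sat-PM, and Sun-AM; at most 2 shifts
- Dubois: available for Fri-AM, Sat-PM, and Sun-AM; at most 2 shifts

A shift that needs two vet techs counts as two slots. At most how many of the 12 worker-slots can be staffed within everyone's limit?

11

Total capacity across all vet techs is 2+1+2+2+2+2 = 11, and 12 slots are needed, so at most 11 can be filled.
An assignment achieving 11: Wed-AM→Greco+Varga, Wed-PM→Varga, Thu-AM→Yoon, Thu-PM→Mendoza, Fri-AM→Mendoza, Fri-PM→Mbeki, Sat-AM→Mbeki, Sat-PM→Yoon+Dubois, Sun-AM→Dubois.
Loads: Mbeki 2/2, Greco 1/1, Varga 2/2, Mendoza 2/2, Yoon 2/2, Dubois 2/2.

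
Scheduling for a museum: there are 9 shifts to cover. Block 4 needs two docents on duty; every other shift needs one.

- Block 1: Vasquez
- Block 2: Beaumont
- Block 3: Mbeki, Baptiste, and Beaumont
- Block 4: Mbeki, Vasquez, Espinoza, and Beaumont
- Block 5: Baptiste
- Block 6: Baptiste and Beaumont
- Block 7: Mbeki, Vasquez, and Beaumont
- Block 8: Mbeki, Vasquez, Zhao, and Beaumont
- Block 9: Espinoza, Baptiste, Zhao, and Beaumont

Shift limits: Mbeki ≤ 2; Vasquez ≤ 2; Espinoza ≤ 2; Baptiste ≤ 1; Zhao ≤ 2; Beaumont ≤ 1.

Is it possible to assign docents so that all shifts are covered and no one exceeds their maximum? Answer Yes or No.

No

Total capacity is 10 and 10 slots are needed, so capacity alone doesn't rule it out.
Shifts {Block 2, Block 5, Block 6} need 3 worker-slots in total, but the docents available for any of those shifts (Baptiste and Beaumont) can supply at most 2 among them. So no valid schedule exists.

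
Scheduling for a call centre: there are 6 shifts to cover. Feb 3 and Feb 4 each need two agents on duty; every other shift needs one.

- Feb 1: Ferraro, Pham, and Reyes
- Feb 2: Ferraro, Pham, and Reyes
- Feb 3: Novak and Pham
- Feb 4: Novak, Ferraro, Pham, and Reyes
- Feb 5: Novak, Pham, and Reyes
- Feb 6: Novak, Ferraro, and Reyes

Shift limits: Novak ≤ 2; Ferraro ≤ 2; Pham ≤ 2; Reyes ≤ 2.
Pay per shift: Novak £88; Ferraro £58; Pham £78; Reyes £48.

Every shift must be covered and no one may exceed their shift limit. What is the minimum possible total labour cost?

£544

Feb 3 can only be covered by Novak and Pham, so that assignment is forced.
Picking the cheapest available agent for each shift independently would cost £464, but that ignores the shift limits.
An optimal schedule: Feb 1→Ferraro, Feb 2→Ferraro, Feb 3→Novak+Pham, Feb 4→Pham+Reyes, Feb 5→Novak, Feb 6→Reyes.
Total: 58 + 58 + 88 + 78 + 78 + 48 + 88 + 48 = £544.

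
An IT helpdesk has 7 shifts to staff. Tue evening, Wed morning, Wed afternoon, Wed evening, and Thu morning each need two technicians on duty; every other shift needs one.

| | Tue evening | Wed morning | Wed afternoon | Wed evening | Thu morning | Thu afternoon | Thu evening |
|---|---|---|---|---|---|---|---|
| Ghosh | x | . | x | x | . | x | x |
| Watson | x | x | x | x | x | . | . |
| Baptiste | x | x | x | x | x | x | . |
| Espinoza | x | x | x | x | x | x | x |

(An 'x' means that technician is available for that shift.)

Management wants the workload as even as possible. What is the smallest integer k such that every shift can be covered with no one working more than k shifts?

3

With 4 technicians and 12 worker-slots to fill, someone must work at least ⌈12/4⌉ = 3 shifts, so k ≥ 3.
k = 3 works: Tue evening→Ghosh+Espinoza, Wed morning→Watson+Baptiste, Wed afternoon→Watson+Espinoza, Wed evening→Baptiste+Espinoza, Thu morning→Watson+Baptiste, Thu afternoon→Ghosh, Thu evening→Ghosh.
Loads: Ghosh 3, Watson 3, Baptiste 3, Espinoza 3 — all ≤ 3.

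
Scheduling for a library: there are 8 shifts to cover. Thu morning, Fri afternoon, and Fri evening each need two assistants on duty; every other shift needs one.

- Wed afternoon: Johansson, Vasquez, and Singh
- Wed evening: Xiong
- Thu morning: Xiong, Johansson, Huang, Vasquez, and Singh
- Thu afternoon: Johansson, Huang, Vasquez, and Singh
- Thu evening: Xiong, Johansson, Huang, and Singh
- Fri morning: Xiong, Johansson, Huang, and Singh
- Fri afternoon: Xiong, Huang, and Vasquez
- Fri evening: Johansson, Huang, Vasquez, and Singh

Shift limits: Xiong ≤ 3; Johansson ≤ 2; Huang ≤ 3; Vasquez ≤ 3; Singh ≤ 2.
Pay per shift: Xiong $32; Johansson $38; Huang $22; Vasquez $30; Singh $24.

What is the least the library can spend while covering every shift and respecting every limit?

Wed evening can only be covered by Xiong, so that assignment is forced.
Picking the cheapest available assistant for each shift independently would cost $266, but that ignores the shift limits.
An optimal schedule: Wed afternoon→Singh, Wed evening→Xiong, Thu morning→Vasquez+Xiong, Thu afternoon→Huang, Thu evening→Huang, Fri morning→Xiong, Fri afternoon→Huang+Vasquez, Fri evening→Singh+Vasquez.
Total: 24 + 32 + 30 + 32 + 22 + 22 + 32 + 22 + 30 + 24 + 30 = $300.

$300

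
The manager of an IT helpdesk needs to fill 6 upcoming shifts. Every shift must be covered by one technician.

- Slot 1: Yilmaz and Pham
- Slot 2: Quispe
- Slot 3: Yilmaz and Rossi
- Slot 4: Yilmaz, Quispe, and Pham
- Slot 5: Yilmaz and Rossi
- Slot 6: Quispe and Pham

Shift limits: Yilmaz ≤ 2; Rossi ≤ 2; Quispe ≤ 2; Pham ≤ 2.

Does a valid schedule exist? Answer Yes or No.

Yes

Slot 2 can only be covered by Quispe, so that assignment is forced.
One valid schedule: Slot 1→Yilmaz, Slot 2→Quispe, Slot 3→Yilmaz, Slot 4→Pham, Slot 5→Rossi, Slot 6→Quispe.
Loads: Yilmaz 2/2, Rossi 1/2, Quispe 2/2, Pham 1/2 — all within limits.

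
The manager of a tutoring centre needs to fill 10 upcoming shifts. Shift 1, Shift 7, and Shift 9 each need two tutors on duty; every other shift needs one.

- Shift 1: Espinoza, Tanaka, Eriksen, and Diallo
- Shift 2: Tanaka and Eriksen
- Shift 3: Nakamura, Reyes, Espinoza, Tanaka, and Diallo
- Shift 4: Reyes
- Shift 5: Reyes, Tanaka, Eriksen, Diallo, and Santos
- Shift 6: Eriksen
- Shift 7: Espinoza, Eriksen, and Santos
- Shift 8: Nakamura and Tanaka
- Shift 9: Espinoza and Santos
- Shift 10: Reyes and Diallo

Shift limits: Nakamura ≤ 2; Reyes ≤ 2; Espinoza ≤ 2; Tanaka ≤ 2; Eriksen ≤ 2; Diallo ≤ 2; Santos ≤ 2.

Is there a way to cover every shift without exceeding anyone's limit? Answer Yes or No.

Yes

Shift 4 can only be covered by Reyes, so that assignment is forced.
Shift 6 can only be covered by Eriksen, so that assignment is forced.
Shift 9 can only be covered by Espinoza and Santos, so that assignment is forced.
One valid schedule: Shift 1→Tanaka+Diallo, Shift 2→Tanaka, Shift 3→Nakamura, Shift 4→Reyes, Shift 5→Diallo, Shift 6→Eriksen, Shift 7→Espinoza+Eriksen, Shift 8→Nakamura, Shift 9→Espinoza+Santos, Shift 10→Reyes.
Loads: Nakamura 2/2, Reyes 2/2, Espinoza 2/2, Tanaka 2/2, Eriksen 2/2, Diallo 2/2, Santos 1/2 — all within limits.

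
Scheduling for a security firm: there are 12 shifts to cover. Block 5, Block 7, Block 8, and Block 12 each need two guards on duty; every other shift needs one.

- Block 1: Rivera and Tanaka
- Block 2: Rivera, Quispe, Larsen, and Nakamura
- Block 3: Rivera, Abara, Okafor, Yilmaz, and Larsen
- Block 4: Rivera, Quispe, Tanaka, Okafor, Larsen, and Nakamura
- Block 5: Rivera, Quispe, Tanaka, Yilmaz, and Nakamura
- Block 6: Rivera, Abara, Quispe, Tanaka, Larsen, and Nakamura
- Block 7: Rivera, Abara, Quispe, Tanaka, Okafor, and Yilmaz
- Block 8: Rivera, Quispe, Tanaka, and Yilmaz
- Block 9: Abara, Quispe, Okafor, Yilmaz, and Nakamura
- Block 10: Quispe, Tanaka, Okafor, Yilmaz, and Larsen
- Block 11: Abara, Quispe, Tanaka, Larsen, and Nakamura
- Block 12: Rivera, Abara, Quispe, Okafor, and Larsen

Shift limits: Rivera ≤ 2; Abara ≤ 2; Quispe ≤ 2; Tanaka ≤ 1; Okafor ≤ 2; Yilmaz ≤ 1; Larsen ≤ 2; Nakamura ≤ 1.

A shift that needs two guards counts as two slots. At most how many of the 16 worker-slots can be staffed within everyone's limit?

Total capacity across all guards is 2+2+2+1+2+1+2+1 = 13, and 16 slots are needed, so at most 13 can be filled.
An assignment achieving 13: Block 1→Rivera, Block 2→Rivera, Block 3→Abara, Block 4→Nakamura, Block 5→Quispe+Yilmaz, Block 8→Quispe+Tanaka, Block 9→Abara, Block 10→Okafor, Block 11→Larsen, Block 12→Okafor+Larsen.
Loads: Rivera 2/2, Abara 2/2, Quispe 2/2, Tanaka 1/1, Okafor 2/2, Yilmaz 1/1, Larsen 2/2, Nakamura 1/1.

13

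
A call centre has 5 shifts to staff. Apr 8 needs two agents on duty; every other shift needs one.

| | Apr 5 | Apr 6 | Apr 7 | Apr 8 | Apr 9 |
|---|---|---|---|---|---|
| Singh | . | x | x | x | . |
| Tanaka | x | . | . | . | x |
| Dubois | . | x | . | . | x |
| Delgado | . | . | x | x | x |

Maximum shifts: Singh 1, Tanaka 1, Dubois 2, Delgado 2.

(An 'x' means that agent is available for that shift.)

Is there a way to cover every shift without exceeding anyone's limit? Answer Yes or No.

Apr 5 can only be covered by Tanaka, so that assignment is forced.
Apr 8 can only be covered by Singh and Delgado, so that assignment is forced.
One valid schedule: Apr 5→Tanaka, Apr 6→Dubois, Apr 7→Delgado, Apr 8→Singh+Delgado, Apr 9→Dubois.
Loads: Singh 1/1, Tanaka 1/1, Dubois 2/2, Delgado 2/2 — all within limits.

Yes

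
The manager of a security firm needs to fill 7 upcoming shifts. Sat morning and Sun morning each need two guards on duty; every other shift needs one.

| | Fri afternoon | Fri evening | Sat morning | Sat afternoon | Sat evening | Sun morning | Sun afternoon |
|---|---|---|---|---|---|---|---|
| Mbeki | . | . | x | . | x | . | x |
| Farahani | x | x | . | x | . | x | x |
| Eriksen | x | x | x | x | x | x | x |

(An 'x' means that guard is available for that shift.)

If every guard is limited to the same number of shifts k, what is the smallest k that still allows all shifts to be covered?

3

With 3 guards and 9 worker-slots to fill, someone must work at least ⌈9/3⌉ = 3 shifts, so k ≥ 3.
k = 3 works: Fri afternoon→Farahani, Fri evening→Farahani, Sat morning→Mbeki+Eriksen, Sat afternoon→Eriksen, Sat evening→Mbeki, Sun morning→Farahani+Eriksen, Sun afternoon→Mbeki.
Loads: Mbeki 3, Farahani 3, Eriksen 3 — all ≤ 3.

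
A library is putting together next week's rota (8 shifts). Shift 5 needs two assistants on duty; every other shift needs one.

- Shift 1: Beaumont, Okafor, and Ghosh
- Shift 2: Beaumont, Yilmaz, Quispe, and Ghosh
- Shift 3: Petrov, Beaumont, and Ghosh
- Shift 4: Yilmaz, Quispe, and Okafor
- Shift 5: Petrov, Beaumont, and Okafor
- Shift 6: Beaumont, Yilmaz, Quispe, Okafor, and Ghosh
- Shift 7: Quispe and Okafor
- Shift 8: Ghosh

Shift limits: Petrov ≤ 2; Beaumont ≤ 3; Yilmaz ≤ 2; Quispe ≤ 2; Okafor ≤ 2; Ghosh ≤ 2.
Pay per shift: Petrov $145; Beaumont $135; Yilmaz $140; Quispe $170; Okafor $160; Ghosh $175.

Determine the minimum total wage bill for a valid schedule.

$1310

Shift 8 can only be covered by Ghosh, so that assignment is forced.
Picking the cheapest available assistant for each shift independently would cost $1295, but that ignores the shift limits.
An optimal schedule: Shift 1→Beaumont, Shift 2→Beaumont, Shift 3→Petrov, Shift 4→Yilmaz, Shift 5→Beaumont+Petrov, Shift 6→Yilmaz, Shift 7→Okafor, Shift 8→Ghosh.
Total: 135 + 135 + 145 + 140 + 135 + 145 + 140 + 160 + 175 = $1310.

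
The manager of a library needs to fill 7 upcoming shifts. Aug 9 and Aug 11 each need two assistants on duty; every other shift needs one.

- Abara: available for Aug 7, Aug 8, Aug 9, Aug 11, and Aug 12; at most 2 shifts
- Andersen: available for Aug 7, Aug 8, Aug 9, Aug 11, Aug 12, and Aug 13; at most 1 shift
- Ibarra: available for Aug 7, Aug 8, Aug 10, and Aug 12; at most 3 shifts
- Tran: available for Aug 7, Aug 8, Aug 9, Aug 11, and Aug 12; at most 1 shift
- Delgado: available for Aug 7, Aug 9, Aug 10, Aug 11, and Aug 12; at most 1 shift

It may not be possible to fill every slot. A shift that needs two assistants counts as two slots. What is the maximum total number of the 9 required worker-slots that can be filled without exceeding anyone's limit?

Total capacity across all assistants is 2+1+3+1+1 = 8, and 9 slots are needed, so at most 8 can be filled.
An assignment achieving 8: Aug 7→Ibarra, Aug 8→Abara, Aug 9→Abara+Tran, Aug 10→Ibarra, Aug 11→Delgado, Aug 12→Ibarra, Aug 13→Andersen.
Loads: Abara 2/2, Andersen 1/1, Ibarra 3/3, Tran 1/1, Delgado 1/1.

8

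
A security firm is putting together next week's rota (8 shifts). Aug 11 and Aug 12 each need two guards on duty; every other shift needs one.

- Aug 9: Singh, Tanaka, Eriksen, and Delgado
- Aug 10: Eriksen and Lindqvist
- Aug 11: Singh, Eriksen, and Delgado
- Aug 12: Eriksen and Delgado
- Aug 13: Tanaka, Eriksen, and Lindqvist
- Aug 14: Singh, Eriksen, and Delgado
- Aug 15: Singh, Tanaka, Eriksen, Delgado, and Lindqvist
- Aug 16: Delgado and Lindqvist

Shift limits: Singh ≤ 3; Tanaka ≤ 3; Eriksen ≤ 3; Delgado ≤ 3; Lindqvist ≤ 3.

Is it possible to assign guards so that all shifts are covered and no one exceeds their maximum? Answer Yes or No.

Aug 12 can only be covered by Eriksen and Delgado, so that assignment is forced.
One valid schedule: Aug 9→Singh, Aug 10→Eriksen, Aug 11→Singh+Eriksen, Aug 12→Eriksen+Delgado, Aug 13→Tanaka, Aug 14→Singh, Aug 15→Tanaka, Aug 16→Delgado.
Loads: Singh 3/3, Tanaka 2/3, Eriksen 3/3, Delgado 2/3, Lindqvist 0/3 — all within limits.

Yes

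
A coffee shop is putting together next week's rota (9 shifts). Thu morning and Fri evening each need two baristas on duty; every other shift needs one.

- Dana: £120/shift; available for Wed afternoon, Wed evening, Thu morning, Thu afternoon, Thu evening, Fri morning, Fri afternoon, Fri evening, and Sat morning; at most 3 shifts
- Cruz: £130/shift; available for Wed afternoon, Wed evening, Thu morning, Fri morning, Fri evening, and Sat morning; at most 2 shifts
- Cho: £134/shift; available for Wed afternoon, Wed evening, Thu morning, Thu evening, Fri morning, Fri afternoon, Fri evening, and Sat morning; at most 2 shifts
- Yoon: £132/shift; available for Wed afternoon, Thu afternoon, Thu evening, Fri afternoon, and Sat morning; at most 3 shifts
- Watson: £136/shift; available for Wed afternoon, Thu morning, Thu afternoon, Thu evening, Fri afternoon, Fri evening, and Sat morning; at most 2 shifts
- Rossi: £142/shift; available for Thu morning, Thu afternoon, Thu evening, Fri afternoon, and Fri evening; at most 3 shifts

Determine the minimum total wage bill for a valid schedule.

£1420

Picking the cheapest available barista for each shift independently would cost £1340, but that ignores the shift limits.
An optimal schedule: Wed afternoon→Cruz, Wed evening→Dana, Thu morning→Cruz+Cho, Thu afternoon→Dana, Thu evening→Yoon, Fri morning→Dana, Fri afternoon→Yoon, Fri evening→Cho+Watson, Sat morning→Yoon.
Total: 130 + 120 + 130 + 134 + 120 + 132 + 120 + 132 + 134 + 136 + 132 = £1420.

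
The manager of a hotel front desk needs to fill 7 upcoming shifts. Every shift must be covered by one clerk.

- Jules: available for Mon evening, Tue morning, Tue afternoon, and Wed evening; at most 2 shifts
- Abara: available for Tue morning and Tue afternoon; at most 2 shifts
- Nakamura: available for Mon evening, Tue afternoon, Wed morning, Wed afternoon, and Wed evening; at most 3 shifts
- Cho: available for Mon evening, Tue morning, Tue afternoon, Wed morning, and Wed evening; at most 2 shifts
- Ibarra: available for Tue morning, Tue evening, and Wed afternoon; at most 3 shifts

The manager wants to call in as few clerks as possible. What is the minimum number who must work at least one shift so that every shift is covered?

7 slots to fill and no one can take more than 3, so at least ⌈7/3⌉ = 3 clerks are needed.
Jules, Nakamura, and Ibarra alone can cover everything: Mon evening→Jules, Tue morning→Jules, Tue afternoon→Nakamura, Tue evening→Ibarra, Wed morning→Nakamura, Wed afternoon→Ibarra, Wed evening→Nakamura.

3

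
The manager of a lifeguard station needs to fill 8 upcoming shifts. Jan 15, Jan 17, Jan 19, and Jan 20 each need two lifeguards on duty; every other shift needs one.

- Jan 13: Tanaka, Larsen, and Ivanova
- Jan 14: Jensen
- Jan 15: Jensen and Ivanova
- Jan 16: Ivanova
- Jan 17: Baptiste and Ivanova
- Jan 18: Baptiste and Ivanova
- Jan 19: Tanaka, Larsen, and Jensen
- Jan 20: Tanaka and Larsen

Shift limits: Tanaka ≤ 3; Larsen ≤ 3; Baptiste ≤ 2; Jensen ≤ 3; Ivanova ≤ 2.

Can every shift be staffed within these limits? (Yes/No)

No

Total capacity is 13 and 12 slots are needed, so capacity alone doesn't rule it out.
Shifts {Jan 15, Jan 16, Jan 17} need 5 worker-slots in total, but the lifeguards available for any of those shifts (Baptiste, Jensen, and Ivanova) can supply at most 4 among them. So no valid schedule exists.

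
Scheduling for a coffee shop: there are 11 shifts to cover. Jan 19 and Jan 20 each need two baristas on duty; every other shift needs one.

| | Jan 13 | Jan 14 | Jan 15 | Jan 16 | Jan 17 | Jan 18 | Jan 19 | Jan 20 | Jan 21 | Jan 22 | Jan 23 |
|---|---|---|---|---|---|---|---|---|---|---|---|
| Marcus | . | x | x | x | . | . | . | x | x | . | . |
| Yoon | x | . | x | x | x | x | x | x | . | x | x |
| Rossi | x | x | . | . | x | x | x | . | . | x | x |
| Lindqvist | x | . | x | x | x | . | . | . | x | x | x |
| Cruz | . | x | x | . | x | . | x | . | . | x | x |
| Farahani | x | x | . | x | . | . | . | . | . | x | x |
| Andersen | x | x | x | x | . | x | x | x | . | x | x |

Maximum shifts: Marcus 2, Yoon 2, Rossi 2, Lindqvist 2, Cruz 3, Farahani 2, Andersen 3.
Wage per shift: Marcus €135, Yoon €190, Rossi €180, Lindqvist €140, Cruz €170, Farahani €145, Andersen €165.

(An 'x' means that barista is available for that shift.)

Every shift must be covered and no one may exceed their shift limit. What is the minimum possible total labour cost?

Picking the cheapest available barista for each shift independently would cost €1900, but that ignores the shift limits.
An optimal schedule: Jan 13→Lindqvist, Jan 14→Farahani, Jan 15→Andersen, Jan 16→Farahani, Jan 17→Lindqvist, Jan 18→Andersen, Jan 19→Cruz+Rossi, Jan 20→Marcus+Andersen, Jan 21→Marcus, Jan 22→Cruz, Jan 23→Cruz.
Total: 140 + 145 + 165 + 145 + 140 + 165 + 170 + 180 + 135 + 165 + 135 + 170 + 170 = €2025.

€2025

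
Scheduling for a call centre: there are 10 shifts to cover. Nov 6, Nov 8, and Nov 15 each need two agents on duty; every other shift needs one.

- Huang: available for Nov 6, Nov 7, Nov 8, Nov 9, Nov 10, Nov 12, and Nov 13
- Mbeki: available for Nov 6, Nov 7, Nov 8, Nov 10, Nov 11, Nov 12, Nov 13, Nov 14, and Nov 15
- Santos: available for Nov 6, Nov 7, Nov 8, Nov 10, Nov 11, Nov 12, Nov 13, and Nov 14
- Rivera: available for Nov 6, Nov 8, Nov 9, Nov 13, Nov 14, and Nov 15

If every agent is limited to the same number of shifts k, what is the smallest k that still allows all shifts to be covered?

With 4 agents and 13 worker-slots to fill, someone must work at least ⌈13/4⌉ = 4 shifts, so k ≥ 4.
k = 4 works: Nov 6→Santos+Rivera, Nov 7→Huang, Nov 8→Santos+Rivera, Nov 9→Huang, Nov 10→Huang, Nov 11→Mbeki, Nov 12→Huang, Nov 13→Mbeki, Nov 14→Mbeki, Nov 15→Mbeki+Rivera.
Loads: Huang 4, Mbeki 4, Santos 2, Rivera 3 — all ≤ 4.

4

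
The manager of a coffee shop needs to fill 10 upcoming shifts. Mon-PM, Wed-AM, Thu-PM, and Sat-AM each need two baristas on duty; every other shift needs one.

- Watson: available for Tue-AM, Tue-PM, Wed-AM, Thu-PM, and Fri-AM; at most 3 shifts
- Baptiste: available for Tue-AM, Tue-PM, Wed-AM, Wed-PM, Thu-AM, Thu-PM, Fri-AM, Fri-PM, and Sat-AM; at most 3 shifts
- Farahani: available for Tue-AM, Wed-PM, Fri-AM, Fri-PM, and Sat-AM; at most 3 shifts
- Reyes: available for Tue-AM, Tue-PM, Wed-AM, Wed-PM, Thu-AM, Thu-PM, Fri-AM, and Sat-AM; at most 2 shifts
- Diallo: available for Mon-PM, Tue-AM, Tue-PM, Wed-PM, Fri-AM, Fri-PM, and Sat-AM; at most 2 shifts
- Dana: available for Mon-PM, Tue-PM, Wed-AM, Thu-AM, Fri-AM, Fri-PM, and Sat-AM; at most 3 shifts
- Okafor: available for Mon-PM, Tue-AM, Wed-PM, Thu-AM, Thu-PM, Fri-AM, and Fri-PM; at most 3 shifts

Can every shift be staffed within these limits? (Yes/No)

Yes

One valid schedule: Mon-PM→Diallo+Dana, Tue-AM→Watson, Tue-PM→Watson, Wed-AM→Watson+Reyes, Wed-PM→Baptiste, Thu-AM→Baptiste, Thu-PM→Reyes+Okafor, Fri-AM→Farahani, Fri-PM→Baptiste, Sat-AM→Farahani+Diallo.
Loads: Watson 3/3, Baptiste 3/3, Farahani 2/3, Reyes 2/2, Diallo 2/2, Dana 1/3, Okafor 1/3 — all within limits.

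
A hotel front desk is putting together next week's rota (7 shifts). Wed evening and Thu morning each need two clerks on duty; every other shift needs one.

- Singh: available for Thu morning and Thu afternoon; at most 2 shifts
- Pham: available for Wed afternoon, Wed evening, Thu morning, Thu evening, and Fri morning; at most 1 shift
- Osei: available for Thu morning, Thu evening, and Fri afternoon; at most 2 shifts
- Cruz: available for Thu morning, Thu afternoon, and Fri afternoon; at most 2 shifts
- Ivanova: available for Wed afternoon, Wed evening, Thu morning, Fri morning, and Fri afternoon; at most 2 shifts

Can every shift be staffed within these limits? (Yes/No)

Total capacity is 9 and 9 slots are needed, so capacity alone doesn't rule it out.
Shifts {Wed afternoon, Wed evening, Fri morning} need 4 worker-slots in total, but the clerks available for any of those shifts (Pham and Ivanova) can supply at most 3 among them. So no valid schedule exists.

No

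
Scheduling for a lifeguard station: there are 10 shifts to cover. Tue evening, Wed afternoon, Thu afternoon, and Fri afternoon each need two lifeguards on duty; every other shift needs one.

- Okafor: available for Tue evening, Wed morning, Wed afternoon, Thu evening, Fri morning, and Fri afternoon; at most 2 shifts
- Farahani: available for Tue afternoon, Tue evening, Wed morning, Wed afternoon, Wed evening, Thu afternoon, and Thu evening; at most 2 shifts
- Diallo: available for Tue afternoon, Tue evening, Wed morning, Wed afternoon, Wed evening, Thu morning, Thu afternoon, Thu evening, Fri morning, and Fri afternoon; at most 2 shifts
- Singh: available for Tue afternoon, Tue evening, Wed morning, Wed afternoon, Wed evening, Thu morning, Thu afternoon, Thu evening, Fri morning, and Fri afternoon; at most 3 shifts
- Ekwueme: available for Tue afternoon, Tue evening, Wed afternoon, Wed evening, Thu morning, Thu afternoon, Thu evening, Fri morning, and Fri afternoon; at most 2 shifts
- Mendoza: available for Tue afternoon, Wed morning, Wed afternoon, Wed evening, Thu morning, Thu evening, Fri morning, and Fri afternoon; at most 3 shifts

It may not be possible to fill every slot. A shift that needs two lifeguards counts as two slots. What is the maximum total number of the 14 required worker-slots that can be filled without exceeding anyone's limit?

Total capacity across all lifeguards is 2+2+2+3+2+3 = 14, and 14 slots are needed, so at most 14 can be filled.
An assignment achieving 14: Tue afternoon→Farahani, Tue evening→Okafor+Singh, Wed morning→Okafor, Wed afternoon→Ekwueme+Mendoza, Wed evening→Singh, Thu morning→Diallo, Thu afternoon→Farahani+Diallo, Thu evening→Mendoza, Fri morning→Singh, Fri afternoon→Ekwueme+Mendoza.
Loads: Okafor 2/2, Farahani 2/2, Diallo 2/2, Singh 3/3, Ekwueme 2/2, Mendoza 3/3.

14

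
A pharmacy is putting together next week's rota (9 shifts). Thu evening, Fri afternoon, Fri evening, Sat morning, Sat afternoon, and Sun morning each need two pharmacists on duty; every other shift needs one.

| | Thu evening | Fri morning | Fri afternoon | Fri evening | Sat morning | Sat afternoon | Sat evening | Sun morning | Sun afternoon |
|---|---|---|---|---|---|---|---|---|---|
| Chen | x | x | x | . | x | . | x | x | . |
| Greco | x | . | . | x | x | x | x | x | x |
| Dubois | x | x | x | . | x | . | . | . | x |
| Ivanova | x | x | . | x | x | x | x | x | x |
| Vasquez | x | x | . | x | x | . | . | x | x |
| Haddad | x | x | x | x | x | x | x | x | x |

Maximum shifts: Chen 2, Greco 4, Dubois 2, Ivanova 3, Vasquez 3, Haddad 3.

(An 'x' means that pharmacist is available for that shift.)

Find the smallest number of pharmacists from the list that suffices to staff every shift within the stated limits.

15 slots to fill and no one can take more than 4, so at least ⌈15/4⌉ = 4 pharmacists are needed.
Any 4 pharmacists together have capacity at most 4+3+3+3 = 13 < 15 slots, so 4 can never suffice.
Chen, Greco, Ivanova, Vasquez, and Haddad alone can cover everything: Thu evening→Ivanova+Vasquez, Fri morning→Chen, Fri afternoon→Chen+Haddad, Fri evening→Greco+Ivanova, Sat morning→Vasquez+Haddad, Sat afternoon→Greco+Ivanova, Sat evening→Greco, Sun morning→Vasquez+Haddad, Sun afternoon→Greco.

5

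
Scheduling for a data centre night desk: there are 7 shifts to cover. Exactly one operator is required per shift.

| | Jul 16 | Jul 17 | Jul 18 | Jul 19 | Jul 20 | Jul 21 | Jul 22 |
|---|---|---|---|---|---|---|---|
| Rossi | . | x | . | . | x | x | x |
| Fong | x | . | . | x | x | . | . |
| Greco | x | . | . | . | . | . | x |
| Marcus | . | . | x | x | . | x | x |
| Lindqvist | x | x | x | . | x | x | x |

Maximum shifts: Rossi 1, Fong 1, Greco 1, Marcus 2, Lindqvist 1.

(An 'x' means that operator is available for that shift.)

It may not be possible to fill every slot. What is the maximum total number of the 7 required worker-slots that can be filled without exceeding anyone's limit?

Total capacity across all operators is 1+1+1+2+1 = 6, and 7 slots are needed, so at most 6 can be filled.
An assignment achieving 6: Jul 16→Greco, Jul 17→Rossi, Jul 18→Marcus, Jul 19→Fong, Jul 20→Lindqvist, Jul 21→Marcus.
Loads: Rossi 1/1, Fong 1/1, Greco 1/1, Marcus 2/2, Lindqvist 1/1.

6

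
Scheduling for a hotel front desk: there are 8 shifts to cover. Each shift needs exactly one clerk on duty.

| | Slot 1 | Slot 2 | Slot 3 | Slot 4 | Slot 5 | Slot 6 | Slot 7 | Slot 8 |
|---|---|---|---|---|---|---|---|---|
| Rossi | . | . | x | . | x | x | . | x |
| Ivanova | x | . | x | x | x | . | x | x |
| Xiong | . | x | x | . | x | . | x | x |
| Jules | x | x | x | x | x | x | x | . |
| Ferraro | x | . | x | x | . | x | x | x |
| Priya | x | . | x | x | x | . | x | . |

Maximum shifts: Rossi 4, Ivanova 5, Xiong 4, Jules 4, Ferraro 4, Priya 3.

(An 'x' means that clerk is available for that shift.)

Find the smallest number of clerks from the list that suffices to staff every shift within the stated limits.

2

8 slots to fill and no one can take more than 5, so at least ⌈8/5⌉ = 2 clerks are needed.
Rossi and Jules alone can cover everything: Slot 1→Jules, Slot 2→Jules, Slot 3→Rossi, Slot 4→Jules, Slot 5→Rossi, Slot 6→Rossi, Slot 7→Jules, Slot 8→Rossi.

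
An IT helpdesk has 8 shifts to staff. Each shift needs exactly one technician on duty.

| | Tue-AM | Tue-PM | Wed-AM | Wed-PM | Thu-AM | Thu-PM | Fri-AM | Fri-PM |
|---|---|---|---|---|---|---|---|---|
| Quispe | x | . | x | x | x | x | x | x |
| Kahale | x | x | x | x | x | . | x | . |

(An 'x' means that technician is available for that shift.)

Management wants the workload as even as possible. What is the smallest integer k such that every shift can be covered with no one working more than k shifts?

4

With 2 technicians and 8 worker-slots to fill, someone must work at least ⌈8/2⌉ = 4 shifts, so k ≥ 4.
k = 4 works: Tue-AM→Quispe, Tue-PM→Kahale, Wed-AM→Quispe, Wed-PM→Kahale, Thu-AM→Kahale, Thu-PM→Quispe, Fri-AM→Kahale, Fri-PM→Quispe.
Loads: Quispe 4, Kahale 4 — all ≤ 4.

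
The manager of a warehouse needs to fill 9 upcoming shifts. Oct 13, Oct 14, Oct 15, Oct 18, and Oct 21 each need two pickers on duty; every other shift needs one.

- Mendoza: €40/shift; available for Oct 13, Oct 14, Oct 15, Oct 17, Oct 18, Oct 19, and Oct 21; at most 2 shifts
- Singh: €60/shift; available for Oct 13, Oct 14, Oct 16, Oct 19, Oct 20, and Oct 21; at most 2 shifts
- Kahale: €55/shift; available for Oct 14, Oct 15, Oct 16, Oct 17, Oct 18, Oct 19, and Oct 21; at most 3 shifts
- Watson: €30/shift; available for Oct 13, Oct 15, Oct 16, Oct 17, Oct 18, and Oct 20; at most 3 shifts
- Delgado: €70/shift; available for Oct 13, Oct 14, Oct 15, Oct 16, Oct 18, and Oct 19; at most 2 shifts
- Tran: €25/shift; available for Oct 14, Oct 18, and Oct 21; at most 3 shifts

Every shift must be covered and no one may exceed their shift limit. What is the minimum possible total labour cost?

€600

Picking the cheapest available picker for each shift independently would cost €455, but that ignores the shift limits.
An optimal schedule: Oct 13→Mendoza+Singh, Oct 14→Tran+Singh, Oct 15→Kahale+Delgado, Oct 16→Watson, Oct 17→Watson, Oct 18→Tran+Kahale, Oct 19→Mendoza, Oct 20→Watson, Oct 21→Tran+Kahale.
Total: 40 + 60 + 25 + 60 + 55 + 70 + 30 + 30 + 25 + 55 + 40 + 30 + 25 + 55 = €600.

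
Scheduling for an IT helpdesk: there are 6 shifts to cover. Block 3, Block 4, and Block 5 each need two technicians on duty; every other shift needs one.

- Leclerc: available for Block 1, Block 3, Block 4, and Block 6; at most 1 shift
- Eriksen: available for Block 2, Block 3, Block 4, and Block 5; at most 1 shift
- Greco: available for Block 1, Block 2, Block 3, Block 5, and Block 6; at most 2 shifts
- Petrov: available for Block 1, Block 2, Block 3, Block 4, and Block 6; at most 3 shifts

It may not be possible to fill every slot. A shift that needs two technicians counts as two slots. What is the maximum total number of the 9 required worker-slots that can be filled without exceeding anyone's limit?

7

Total capacity across all technicians is 1+1+2+3 = 7, and 9 slots are needed, so at most 7 can be filled.
An assignment achieving 7: Block 1→Leclerc, Block 2→Greco, Block 3→Petrov, Block 4→Petrov, Block 5→Eriksen+Greco, Block 6→Petrov.
Loads: Leclerc 1/1, Eriksen 1/1, Greco 2/2, Petrov 3/3.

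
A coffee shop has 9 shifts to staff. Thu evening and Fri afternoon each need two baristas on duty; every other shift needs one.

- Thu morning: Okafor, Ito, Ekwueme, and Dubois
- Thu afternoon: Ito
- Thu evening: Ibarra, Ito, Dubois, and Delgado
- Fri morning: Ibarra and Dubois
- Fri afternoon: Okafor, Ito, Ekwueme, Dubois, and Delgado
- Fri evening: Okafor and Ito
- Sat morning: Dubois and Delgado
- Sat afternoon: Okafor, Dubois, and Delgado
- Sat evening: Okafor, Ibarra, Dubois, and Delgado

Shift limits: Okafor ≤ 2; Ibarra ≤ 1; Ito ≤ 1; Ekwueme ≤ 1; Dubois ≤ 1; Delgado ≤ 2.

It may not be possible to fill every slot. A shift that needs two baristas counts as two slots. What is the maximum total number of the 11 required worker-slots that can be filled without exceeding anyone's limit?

Total capacity across all baristas is 2+1+1+1+1+2 = 8, and 11 slots are needed, so at most 8 can be filled.
An assignment achieving 8: Thu morning→Ekwueme, Thu afternoon→Ito, Thu evening→Delgado, Fri morning→Ibarra, Fri evening→Okafor, Sat morning→Dubois, Sat afternoon→Okafor, Sat evening→Delgado.
Loads: Okafor 2/2, Ibarra 1/1, Ito 1/1, Ekwueme 1/1, Dubois 1/1, Delgado 2/2.

8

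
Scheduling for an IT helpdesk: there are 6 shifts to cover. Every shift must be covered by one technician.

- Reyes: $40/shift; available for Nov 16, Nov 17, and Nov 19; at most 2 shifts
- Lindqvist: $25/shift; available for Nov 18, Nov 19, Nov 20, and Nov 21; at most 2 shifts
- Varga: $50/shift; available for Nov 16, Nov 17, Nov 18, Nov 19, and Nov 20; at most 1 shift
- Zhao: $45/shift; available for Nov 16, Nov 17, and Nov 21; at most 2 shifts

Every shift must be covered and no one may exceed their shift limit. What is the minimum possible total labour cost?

$220

Picking the cheapest available technician for each shift independently would cost $180, but that ignores the shift limits.
An optimal schedule: Nov 16→Reyes, Nov 17→Zhao, Nov 18→Lindqvist, Nov 19→Reyes, Nov 20→Lindqvist, Nov 21→Zhao.
Total: 40 + 45 + 25 + 40 + 25 + 45 = $220.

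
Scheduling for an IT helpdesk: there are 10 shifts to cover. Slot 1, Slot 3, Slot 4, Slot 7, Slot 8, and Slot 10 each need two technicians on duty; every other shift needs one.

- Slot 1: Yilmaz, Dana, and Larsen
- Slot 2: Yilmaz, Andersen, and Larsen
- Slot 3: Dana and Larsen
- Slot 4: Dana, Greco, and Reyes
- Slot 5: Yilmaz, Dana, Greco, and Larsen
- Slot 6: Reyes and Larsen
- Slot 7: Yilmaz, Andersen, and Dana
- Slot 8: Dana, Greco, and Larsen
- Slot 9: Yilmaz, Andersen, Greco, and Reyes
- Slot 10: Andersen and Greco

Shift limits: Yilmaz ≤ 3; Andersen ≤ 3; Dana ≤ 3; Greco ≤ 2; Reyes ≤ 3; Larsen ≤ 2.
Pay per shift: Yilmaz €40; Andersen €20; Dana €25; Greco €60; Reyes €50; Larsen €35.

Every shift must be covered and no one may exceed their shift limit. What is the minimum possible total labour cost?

€595

Slot 3 can only be covered by Dana and Larsen, so that assignment is forced.
Slot 10 can only be covered by Andersen and Greco, so that assignment is forced.
Picking the cheapest available technician for each shift independently would cost €480, but that ignores the shift limits.
An optimal schedule: Slot 1→Yilmaz+Dana, Slot 2→Andersen, Slot 3→Dana+Larsen, Slot 4→Dana+Reyes, Slot 5→Yilmaz, Slot 6→Reyes, Slot 7→Yilmaz+Andersen, Slot 8→Greco+Larsen, Slot 9→Reyes, Slot 10→Andersen+Greco.
Total: 40 + 25 + 20 + 25 + 35 + 25 + 50 + 40 + 50 + 40 + 20 + 60 + 35 + 50 + 20 + 60 = €595.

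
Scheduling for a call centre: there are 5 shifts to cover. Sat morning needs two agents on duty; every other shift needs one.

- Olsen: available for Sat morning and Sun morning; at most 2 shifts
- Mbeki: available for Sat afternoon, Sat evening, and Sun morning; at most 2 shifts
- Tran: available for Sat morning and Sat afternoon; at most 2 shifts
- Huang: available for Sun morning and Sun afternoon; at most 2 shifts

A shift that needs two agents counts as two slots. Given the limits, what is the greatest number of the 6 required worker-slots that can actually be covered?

6

Total capacity across all agents is 2+2+2+2 = 8, and 6 slots are needed, so at most 6 can be filled.
An assignment achieving 6: Sat morning→Olsen+Tran, Sat afternoon→Mbeki, Sat evening→Mbeki, Sun morning→Olsen, Sun afternoon→Huang.
Loads: Olsen 2/2, Mbeki 2/2, Tran 1/2, Huang 1/2.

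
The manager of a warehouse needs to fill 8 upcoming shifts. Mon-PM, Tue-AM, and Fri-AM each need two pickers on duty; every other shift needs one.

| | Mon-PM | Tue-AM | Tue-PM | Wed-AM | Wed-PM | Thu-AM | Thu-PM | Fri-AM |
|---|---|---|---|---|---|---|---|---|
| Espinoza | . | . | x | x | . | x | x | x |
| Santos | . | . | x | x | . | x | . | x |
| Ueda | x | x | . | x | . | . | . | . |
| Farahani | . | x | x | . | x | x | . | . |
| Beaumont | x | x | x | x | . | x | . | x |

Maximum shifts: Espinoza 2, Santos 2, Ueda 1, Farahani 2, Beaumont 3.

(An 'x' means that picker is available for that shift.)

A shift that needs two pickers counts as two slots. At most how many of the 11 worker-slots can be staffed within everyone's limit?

10

Total capacity across all pickers is 2+2+1+2+3 = 10, and 11 slots are needed, so at most 10 can be filled.
An assignment achieving 10: Mon-PM→Ueda+Beaumont, Tue-AM→Farahani+Beaumont, Tue-PM→Santos, Wed-AM→Beaumont, Wed-PM→Farahani, Thu-PM→Espinoza, Fri-AM→Espinoza+Santos.
Loads: Espinoza 2/2, Santos 2/2, Ueda 1/1, Farahani 2/2, Beaumont 3/3.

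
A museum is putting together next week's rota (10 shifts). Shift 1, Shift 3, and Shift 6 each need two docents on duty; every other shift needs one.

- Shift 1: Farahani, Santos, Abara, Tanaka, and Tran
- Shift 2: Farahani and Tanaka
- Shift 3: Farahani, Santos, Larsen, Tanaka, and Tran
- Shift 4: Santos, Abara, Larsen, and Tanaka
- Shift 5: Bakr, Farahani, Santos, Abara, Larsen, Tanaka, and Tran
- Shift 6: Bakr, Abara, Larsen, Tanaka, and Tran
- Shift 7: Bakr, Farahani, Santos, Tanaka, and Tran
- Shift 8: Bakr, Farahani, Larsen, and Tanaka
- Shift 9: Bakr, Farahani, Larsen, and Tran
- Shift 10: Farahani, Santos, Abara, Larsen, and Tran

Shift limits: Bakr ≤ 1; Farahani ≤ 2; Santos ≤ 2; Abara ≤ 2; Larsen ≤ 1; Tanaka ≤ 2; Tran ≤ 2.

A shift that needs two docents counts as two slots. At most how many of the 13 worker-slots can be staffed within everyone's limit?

Total capacity across all docents is 1+2+2+2+1+2+2 = 12, and 13 slots are needed, so at most 12 can be filled.
An assignment achieving 12: Shift 1→Santos+Abara, Shift 2→Farahani, Shift 3→Larsen+Tanaka, Shift 4→Santos, Shift 6→Abara+Tanaka, Shift 7→Tran, Shift 8→Bakr, Shift 9→Farahani, Shift 10→Tran.
Loads: Bakr 1/1, Farahani 2/2, Santos 2/2, Abara 2/2, Larsen 1/1, Tanaka 2/2, Tran 2/2.

12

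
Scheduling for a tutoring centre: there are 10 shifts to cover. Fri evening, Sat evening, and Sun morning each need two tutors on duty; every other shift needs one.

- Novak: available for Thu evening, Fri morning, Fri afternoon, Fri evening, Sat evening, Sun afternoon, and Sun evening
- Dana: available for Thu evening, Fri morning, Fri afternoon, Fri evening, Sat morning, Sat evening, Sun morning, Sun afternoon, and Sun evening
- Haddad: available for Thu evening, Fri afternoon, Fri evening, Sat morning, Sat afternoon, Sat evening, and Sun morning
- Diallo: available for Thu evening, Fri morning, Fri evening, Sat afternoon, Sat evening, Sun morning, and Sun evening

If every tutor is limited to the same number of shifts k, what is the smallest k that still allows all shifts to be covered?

4

With 4 tutors and 13 worker-slots to fill, someone must work at least ⌈13/4⌉ = 4 shifts, so k ≥ 4.
k = 4 works: Thu evening→Dana, Fri morning→Novak, Fri afternoon→Novak, Fri evening→Dana+Haddad, Sat morning→Dana, Sat afternoon→Haddad, Sat evening→Haddad+Diallo, Sun morning→Dana+Haddad, Sun afternoon→Novak, Sun evening→Novak.
Loads: Novak 4, Dana 4, Haddad 4, Diallo 1 — all ≤ 4.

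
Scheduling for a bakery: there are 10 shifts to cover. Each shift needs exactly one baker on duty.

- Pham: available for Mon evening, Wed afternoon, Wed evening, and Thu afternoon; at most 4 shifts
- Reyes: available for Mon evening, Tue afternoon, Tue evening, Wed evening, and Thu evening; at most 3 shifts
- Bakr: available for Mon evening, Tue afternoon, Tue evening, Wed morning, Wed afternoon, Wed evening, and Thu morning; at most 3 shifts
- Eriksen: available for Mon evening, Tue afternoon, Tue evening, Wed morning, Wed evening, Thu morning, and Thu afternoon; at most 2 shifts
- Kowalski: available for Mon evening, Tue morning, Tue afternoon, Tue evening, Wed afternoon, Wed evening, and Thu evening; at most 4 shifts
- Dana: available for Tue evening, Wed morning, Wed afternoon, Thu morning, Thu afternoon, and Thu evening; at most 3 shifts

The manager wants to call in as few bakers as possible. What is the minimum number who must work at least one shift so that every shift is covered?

10 slots to fill and no one can take more than 4, so at least ⌈10/4⌉ = 3 bakers are needed.
Pham, Bakr, and Kowalski alone can cover everything: Mon evening→Pham, Tue morning→Kowalski, Tue afternoon→Bakr, Tue evening→Kowalski, Wed morning→Bakr, Wed afternoon→Pham, Wed evening→Pham, Thu morning→Bakr, Thu afternoon→Pham, Thu evening→Kowalski.

3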